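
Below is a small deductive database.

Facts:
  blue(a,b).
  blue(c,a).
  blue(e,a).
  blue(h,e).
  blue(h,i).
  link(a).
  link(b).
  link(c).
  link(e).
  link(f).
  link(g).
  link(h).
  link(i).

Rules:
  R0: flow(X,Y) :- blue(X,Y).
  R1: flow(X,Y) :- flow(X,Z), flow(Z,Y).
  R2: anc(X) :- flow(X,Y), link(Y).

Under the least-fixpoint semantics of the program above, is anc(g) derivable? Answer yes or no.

no

round 1: derive flow(a,b) via R0 from blue(a,b)
round 1: derive flow(c,a) via R0 from blue(c,a)
round 1: derive flow(e,a) via R0 from blue(e,a)
round 1: derive flow(h,e) via R0 from blue(h,e)
round 1: derive flow(h,i) via R0 from blue(h,i)
round 2: derive flow(c,b) via R1 from flow(c,a), flow(a,b)
round 2: derive flow(e,b) via R1 from flow(e,a), flow(a,b)
round 2: derive flow(h,a) via R1 from flow(h,e), flow(e,a)
round 2: derive anc(a) via R2 from flow(a,b), link(b)
round 2: derive anc(c) via R2 from flow(c,a), link(a)
round 2: derive anc(e) via R2 from flow(e,a), link(a)
round 2: derive anc(h) via R2 from flow(h,e), link(e)
round 3: derive flow(h,b) via R1 from flow(h,a), flow(a,b)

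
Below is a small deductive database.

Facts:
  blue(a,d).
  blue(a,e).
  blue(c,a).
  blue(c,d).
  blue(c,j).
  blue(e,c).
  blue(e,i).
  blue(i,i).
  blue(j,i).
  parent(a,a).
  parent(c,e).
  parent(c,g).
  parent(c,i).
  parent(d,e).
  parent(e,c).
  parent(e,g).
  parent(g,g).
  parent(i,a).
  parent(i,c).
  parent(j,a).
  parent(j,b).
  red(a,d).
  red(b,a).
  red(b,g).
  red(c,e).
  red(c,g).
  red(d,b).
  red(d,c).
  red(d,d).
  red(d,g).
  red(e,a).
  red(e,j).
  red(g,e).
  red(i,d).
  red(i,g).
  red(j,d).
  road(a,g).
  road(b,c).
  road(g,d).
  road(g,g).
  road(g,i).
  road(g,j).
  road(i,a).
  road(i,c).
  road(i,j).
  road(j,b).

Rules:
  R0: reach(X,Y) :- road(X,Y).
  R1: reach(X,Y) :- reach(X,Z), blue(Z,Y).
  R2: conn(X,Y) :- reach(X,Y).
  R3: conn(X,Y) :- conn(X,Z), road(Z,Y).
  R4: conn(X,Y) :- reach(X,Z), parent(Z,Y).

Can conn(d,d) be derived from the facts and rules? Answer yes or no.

round 1: derive reach(a,g) via R0 from road(a,g)
round 1: derive reach(b,c) via R0 from road(b,c)
round 1: derive reach(g,d) via R0 from road(g,d)
round 1: derive reach(g,g) via R0 from road(g,g)
round 1: derive reach(g,i) via R0 from road(g,i)
round 1: derive reach(g,j) via R0 from road(g,j)
round 1: derive reach(i,a) via R0 from road(i,a)
round 1: derive reach(i,c) via R0 from road(i,c)
round 1: derive reach(i,j) via R0 from road(i,j)
round 1: derive reach(j,b) via R0 from road(j,b)
round 2: derive reach(b,a) via R1 from reach(b,c), blue(c,a)
round 2: derive reach(b,d) via R1 from reach(b,c), blue(c,d)
round 2: derive reach(b,j) via R1 from reach(b,c), blue(c,j)
round 2: derive reach(i,d) via R1 from reach(i,a), blue(a,d)
round 2: derive reach(i,e) via R1 from reach(i,a), blue(a,e)
round 2: derive reach(i,i) via R1 from reach(i,j), blue(j,i)
round 2: derive conn(a,g) via R2 from reach(a,g)
round 2: derive conn(b,c) via R2 from reach(b,c)
round 2: derive conn(g,d) via R2 from reach(g,d)
round 2: derive conn(g,g) via R2 from reach(g,g)
round 2: derive conn(g,i) via R2 from reach(g,i)
round 2: derive conn(g,j) via R2 from reach(g,j)
round 2: derive conn(i,a) via R2 from reach(i,a)
round 2: derive conn(i,c) via R2 from reach(i,c)
round 2: derive conn(i,j) via R2 from reach(i,j)
round 2: derive conn(j,b) via R2 from reach(j,b)
round 2: derive conn(b,e) via R4 from reach(b,c), parent(c,e)
round 2: derive conn(b,g) via R4 from reach(b,c), parent(c,g)
round 2: derive conn(b,i) via R4 from reach(b,c), parent(c,i)
round 2: derive conn(g,a) via R4 from reach(g,i), parent(i,a)
round 2: derive conn(g,b) via R4 from reach(g,j), parent(j,b)
round 2: derive conn(g,c) via R4 from reach(g,i), parent(i,c)
round 2: derive conn(g,e) via R4 from reach(g,d), parent(d,e)
round 2: derive conn(i,b) via R4 from reach(i,j), parent(j,b)
round 2: derive conn(i,e) via R4 from reach(i,c), parent(c,e)
round 2: derive conn(i,g) via R4 from reach(i,c), parent(c,g)
round 2: derive conn(i,i) via R4 from reach(i,c), parent(c,i)
round 3: derive reach(b,e) via R1 from reach(b,a), blue(a,e)
round 3: derive reach(b,i) via R1 from reach(b,j), blue(j,i)
round 3: derive conn(b,a) via R2 from reach(b,a)
round 3: derive conn(b,d) via R2 from reach(b,d)
round 3: derive conn(b,j) via R2 from reach(b,j)
round 3: derive conn(i,d) via R2 from reach(i,d)
round 3: derive conn(a,d) via R3 from conn(a,g), road(g,d)
round 3: derive conn(a,i) via R3 from conn(a,g), road(g,i)
round 3: derive conn(a,j) via R3 from conn(a,g), road(g,j)
round 3: derive conn(j,c) via R3 from conn(j,b), road(b,c)
round 3: derive conn(b,b) via R4 from reach(b,j), parent(j,b)
round 4: derive conn(a,a) via R3 from conn(a,i), road(i,a)
round 4: derive conn(a,b) via R3 from conn(a,j), road(j,b)
round 4: derive conn(a,c) via R3 from conn(a,i), road(i,c)

no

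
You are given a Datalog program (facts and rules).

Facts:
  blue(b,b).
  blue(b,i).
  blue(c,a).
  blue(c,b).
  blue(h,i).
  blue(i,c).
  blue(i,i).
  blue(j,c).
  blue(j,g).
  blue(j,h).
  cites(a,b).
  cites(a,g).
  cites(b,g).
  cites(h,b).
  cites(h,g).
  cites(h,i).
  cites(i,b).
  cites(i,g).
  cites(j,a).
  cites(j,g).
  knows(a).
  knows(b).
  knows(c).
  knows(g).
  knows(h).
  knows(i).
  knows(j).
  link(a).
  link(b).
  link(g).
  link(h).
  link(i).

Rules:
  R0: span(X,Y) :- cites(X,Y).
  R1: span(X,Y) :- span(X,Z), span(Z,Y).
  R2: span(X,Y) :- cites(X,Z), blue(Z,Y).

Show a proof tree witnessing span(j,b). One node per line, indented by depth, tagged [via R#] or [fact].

round 1: derive span(a,b) via R0 from cites(a,b)
round 1: derive span(a,g) via R0 from cites(a,g)
round 1: derive span(b,g) via R0 from cites(b,g)
round 1: derive span(h,b) via R0 from cites(h,b)
round 1: derive span(h,g) via R0 from cites(h,g)
round 1: derive span(h,i) via R0 from cites(h,i)
round 1: derive span(i,b) via R0 from cites(i,b)
round 1: derive span(i,g) via R0 from cites(i,g)
round 1: derive span(j,a) via R0 from cites(j,a)
round 1: derive span(j,g) via R0 from cites(j,g)
round 1: derive span(a,i) via R2 from cites(a,b), blue(b,i)
round 1: derive span(h,c) via R2 from cites(h,i), blue(i,c)
round 1: derive span(i,i) via R2 from cites(i,b), blue(b,i)
round 2: derive span(j,b) via R1 from span(j,a), span(a,b)
round 2: derive span(j,i) via R1 from span(j,a), span(a,i)

span(j,b)  [via R1]
  span(j,a)  [via R0]
    cites(j,a)  [fact]
  span(a,b)  [via R0]
    cites(a,b)  [fact]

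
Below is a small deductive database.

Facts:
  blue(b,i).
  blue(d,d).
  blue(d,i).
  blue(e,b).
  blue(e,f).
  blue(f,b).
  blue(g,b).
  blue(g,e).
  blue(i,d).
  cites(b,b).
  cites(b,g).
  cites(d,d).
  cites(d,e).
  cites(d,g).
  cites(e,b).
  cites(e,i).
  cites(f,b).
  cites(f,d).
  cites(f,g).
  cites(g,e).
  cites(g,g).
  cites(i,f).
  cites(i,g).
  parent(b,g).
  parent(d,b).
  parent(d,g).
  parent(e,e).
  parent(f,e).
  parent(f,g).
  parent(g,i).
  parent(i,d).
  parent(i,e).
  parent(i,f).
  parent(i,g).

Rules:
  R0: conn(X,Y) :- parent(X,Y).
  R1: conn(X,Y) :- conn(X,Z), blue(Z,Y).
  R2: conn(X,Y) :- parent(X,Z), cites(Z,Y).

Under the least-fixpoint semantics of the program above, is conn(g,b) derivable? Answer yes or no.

yes

round 1: derive conn(b,g) via R0 from parent(b,g)
round 1: derive conn(d,b) via R0 from parent(d,b)
round 1: derive conn(d,g) via R0 from parent(d,g)
round 1: derive conn(e,e) via R0 from parent(e,e)
round 1: derive conn(f,e) via R0 from parent(f,e)
round 1: derive conn(f,g) via R0 from parent(f,g)
round 1: derive conn(g,i) via R0 from parent(g,i)
round 1: derive conn(i,d) via R0 from parent(i,d)
round 1: derive conn(i,e) via R0 from parent(i,e)
round 1: derive conn(i,f) via R0 from parent(i,f)
round 1: derive conn(i,g) via R0 from parent(i,g)
round 1: derive conn(b,e) via R2 from parent(b,g), cites(g,e)
round 1: derive conn(d,e) via R2 from parent(d,g), cites(g,e)
round 1: derive conn(e,b) via R2 from parent(e,e), cites(e,b)
round 1: derive conn(e,i) via R2 from parent(e,e), cites(e,i)
round 1: derive conn(f,b) via R2 from parent(f,e), cites(e,b)
round 1: derive conn(f,i) via R2 from parent(f,e), cites(e,i)
round 1: derive conn(g,f) via R2 from parent(g,i), cites(i,f)
round 1: derive conn(g,g) via R2 from parent(g,i), cites(i,g)
round 1: derive conn(i,b) via R2 from parent(i,e), cites(e,b)
round 1: derive conn(i,i) via R2 from parent(i,e), cites(e,i)
round 2: derive conn(b,b) via R1 from conn(b,e), blue(e,b)
round 2: derive conn(b,f) via R1 from conn(b,e), blue(e,f)
round 2: derive conn(d,f) via R1 from conn(d,e), blue(e,f)
round 2: derive conn(d,i) via R1 from conn(d,b), blue(b,i)
round 2: derive conn(e,d) via R1 from conn(e,i), blue(i,d)
round 2: derive conn(e,f) via R1 from conn(e,e), blue(e,f)
round 2: derive conn(f,d) via R1 from conn(f,i), blue(i,d)
round 2: derive conn(f,f) via R1 from conn(f,e), blue(e,f)
round 2: derive conn(g,b) via R1 from conn(g,f), blue(f,b)
round 2: derive conn(g,d) via R1 from conn(g,i), blue(i,d)
round 2: derive conn(g,e) via R1 from conn(g,g), blue(g,e)
round 3: derive conn(b,i) via R1 from conn(b,b), blue(b,i)
round 3: derive conn(d,d) via R1 from conn(d,i), blue(i,d)
round 4: derive conn(b,d) via R1 from conn(b,i), blue(i,d)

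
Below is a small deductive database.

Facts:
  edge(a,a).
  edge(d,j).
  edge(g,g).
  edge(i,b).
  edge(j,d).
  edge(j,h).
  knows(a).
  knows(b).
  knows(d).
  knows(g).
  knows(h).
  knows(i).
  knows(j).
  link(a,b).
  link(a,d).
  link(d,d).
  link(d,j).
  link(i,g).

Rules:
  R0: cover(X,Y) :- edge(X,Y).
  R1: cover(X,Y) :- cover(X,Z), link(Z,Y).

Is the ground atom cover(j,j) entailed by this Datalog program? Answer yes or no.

yes

round 1: derive cover(a,a) via R0 from edge(a,a)
round 1: derive cover(d,j) via R0 from edge(d,j)
round 1: derive cover(g,g) via R0 from edge(g,g)
round 1: derive cover(i,b) via R0 from edge(i,b)
round 1: derive cover(j,d) via R0 from edge(j,d)
round 1: derive cover(j,h) via R0 from edge(j,h)
round 2: derive cover(a,b) via R1 from cover(a,a), link(a,b)
round 2: derive cover(a,d) via R1 from cover(a,a), link(a,d)
round 2: derive cover(j,j) via R1 from cover(j,d), link(d,j)
round 3: derive cover(a,j) via R1 from cover(a,d), link(d,j)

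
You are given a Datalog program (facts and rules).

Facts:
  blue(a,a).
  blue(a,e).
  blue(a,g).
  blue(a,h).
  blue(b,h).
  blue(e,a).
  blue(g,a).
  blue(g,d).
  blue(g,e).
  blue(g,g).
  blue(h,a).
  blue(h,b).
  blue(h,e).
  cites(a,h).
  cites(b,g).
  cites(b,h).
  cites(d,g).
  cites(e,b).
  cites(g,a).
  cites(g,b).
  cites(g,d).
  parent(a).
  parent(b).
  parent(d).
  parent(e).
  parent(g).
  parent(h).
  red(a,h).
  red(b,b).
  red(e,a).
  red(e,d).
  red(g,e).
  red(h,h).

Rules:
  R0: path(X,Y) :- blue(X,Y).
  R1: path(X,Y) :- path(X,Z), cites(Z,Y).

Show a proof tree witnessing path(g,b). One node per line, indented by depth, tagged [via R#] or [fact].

path(g,b)  [via R1]
  path(g,e)  [via R0]
    blue(g,e)  [fact]
  cites(e,b)  [fact]

round 1: derive path(a,a) via R0 from blue(a,a)
round 1: derive path(a,e) via R0 from blue(a,e)
round 1: derive path(a,g) via R0 from blue(a,g)
round 1: derive path(a,h) via R0 from blue(a,h)
round 1: derive path(b,h) via R0 from blue(b,h)
round 1: derive path(e,a) via R0 from blue(e,a)
round 1: derive path(g,a) via R0 from blue(g,a)
round 1: derive path(g,d) via R0 from blue(g,d)
round 1: derive path(g,e) via R0 from blue(g,e)
round 1: derive path(g,g) via R0 from blue(g,g)
round 1: derive path(h,a) via R0 from blue(h,a)
round 1: derive path(h,b) via R0 from blue(h,b)
round 1: derive path(h,e) via R0 from blue(h,e)
round 2: derive path(a,b) via R1 from path(a,e), cites(e,b)
round 2: derive path(a,d) via R1 from path(a,g), cites(g,d)
round 2: derive path(e,h) via R1 from path(e,a), cites(a,h)
round 2: derive path(g,b) via R1 from path(g,e), cites(e,b)
round 2: derive path(g,h) via R1 from path(g,a), cites(a,h)
round 2: derive path(h,g) via R1 from path(h,b), cites(b,g)
round 2: derive path(h,h) via R1 from path(h,a), cites(a,h)
round 3: derive path(h,d) via R1 from path(h,g), cites(g,d)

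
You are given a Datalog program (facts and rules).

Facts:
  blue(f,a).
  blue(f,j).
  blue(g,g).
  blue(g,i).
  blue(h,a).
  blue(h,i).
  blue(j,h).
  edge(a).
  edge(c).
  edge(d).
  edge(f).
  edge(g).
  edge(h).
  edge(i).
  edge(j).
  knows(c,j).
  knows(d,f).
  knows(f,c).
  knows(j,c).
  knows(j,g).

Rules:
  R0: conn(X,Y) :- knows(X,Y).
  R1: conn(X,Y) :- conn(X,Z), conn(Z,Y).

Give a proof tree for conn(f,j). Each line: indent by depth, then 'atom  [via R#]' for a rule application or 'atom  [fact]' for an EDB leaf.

round 1: derive conn(c,j) via R0 from knows(c,j)
round 1: derive conn(d,f) via R0 from knows(d,f)
round 1: derive conn(f,c) via R0 from knows(f,c)
round 1: derive conn(j,c) via R0 from knows(j,c)
round 1: derive conn(j,g) via R0 from knows(j,g)
round 2: derive conn(c,c) via R1 from conn(c,j), conn(j,c)
round 2: derive conn(c,g) via R1 from conn(c,j), conn(j,g)
round 2: derive conn(d,c) via R1 from conn(d,f), conn(f,c)
round 2: derive conn(f,j) via R1 from conn(f,c), conn(c,j)
round 2: derive conn(j,j) via R1 from conn(j,c), conn(c,j)
round 3: derive conn(d,g) via R1 from conn(d,c), conn(c,g)
round 3: derive conn(d,j) via R1 from conn(d,c), conn(c,j)
round 3: derive conn(f,g) via R1 from conn(f,c), conn(c,g)

conn(f,j)  [via R1]
  conn(f,c)  [via R0]
    knows(f,c)  [fact]
  conn(c,j)  [via R0]
    knows(c,j)  [fact]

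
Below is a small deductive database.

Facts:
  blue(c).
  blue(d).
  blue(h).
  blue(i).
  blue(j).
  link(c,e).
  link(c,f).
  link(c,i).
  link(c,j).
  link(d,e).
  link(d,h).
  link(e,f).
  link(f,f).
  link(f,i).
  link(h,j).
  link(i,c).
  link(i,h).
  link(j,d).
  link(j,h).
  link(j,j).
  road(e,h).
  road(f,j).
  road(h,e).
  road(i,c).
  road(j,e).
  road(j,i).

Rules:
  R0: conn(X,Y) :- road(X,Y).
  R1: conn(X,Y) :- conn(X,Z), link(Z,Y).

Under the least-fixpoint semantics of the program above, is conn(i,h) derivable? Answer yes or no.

yes

round 1: derive conn(e,h) via R0 from road(e,h)
round 1: derive conn(f,j) via R0 from road(f,j)
round 1: derive conn(h,e) via R0 from road(h,e)
round 1: derive conn(i,c) via R0 from road(i,c)
round 1: derive conn(j,e) via R0 from road(j,e)
round 1: derive conn(j,i) via R0 from road(j,i)
round 2: derive conn(e,j) via R1 from conn(e,h), link(h,j)
round 2: derive conn(f,d) via R1 from conn(f,j), link(j,d)
round 2: derive conn(f,h) via R1 from conn(f,j), link(j,h)
round 2: derive conn(h,f) via R1 from conn(h,e), link(e,f)
round 2: derive conn(i,e) via R1 from conn(i,c), link(c,e)
round 2: derive conn(i,f) via R1 from conn(i,c), link(c,f)
round 2: derive conn(i,i) via R1 from conn(i,c), link(c,i)
round 2: derive conn(i,j) via R1 from conn(i,c), link(c,j)
round 2: derive conn(j,c) via R1 from conn(j,i), link(i,c)
round 2: derive conn(j,f) via R1 from conn(j,e), link(e,f)
round 2: derive conn(j,h) via R1 from conn(j,i), link(i,h)
round 3: derive conn(e,d) via R1 from conn(e,j), link(j,d)
round 3: derive conn(f,e) via R1 from conn(f,d), link(d,e)
round 3: derive conn(h,i) via R1 from conn(h,f), link(f,i)
round 3: derive conn(i,d) via R1 from conn(i,j), link(j,d)
round 3: derive conn(i,h) via R1 from conn(i,i), link(i,h)
round 3: derive conn(j,j) via R1 from conn(j,c), link(c,j)
round 4: derive conn(e,e) via R1 from conn(e,d), link(d,e)
round 4: derive conn(f,f) via R1 from conn(f,e), link(e,f)
round 4: derive conn(h,c) via R1 from conn(h,i), link(i,c)
round 4: derive conn(h,h) via R1 from conn(h,i), link(i,h)
round 4: derive conn(j,d) via R1 from conn(j,j), link(j,d)
round 5: derive conn(e,f) via R1 from conn(e,e), link(e,f)
round 5: derive conn(f,i) via R1 from conn(f,f), link(f,i)
round 5: derive conn(h,j) via R1 from conn(h,c), link(c,j)
round 6: derive conn(e,i) via R1 from conn(e,f), link(f,i)
round 6: derive conn(f,c) via R1 from conn(f,i), link(i,c)
round 6: derive conn(h,d) via R1 from conn(h,j), link(j,d)
round 7: derive conn(e,c) via R1 from conn(e,i), link(i,c)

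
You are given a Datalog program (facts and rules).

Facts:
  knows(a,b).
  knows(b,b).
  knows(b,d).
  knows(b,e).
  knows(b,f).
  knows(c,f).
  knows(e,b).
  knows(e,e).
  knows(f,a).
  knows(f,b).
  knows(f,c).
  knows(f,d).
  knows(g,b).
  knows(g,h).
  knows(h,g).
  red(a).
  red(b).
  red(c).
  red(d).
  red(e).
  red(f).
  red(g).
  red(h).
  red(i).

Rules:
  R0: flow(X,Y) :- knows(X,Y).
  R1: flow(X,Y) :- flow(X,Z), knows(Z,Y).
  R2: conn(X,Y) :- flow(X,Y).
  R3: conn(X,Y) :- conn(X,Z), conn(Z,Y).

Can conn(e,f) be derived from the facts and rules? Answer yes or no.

yes

round 1: derive flow(a,b) via R0 from knows(a,b)
round 1: derive flow(b,b) via R0 from knows(b,b)
round 1: derive flow(b,d) via R0 from knows(b,d)
round 1: derive flow(b,e) via R0 from knows(b,e)
round 1: derive flow(b,f) via R0 from knows(b,f)
round 1: derive flow(c,f) via R0 from knows(c,f)
round 1: derive flow(e,b) via R0 from knows(e,b)
round 1: derive flow(e,e) via R0 from knows(e,e)
round 1: derive flow(f,a) via R0 from knows(f,a)
round 1: derive flow(f,b) via R0 from knows(f,b)
round 1: derive flow(f,c) via R0 from knows(f,c)
round 1: derive flow(f,d) via R0 from knows(f,d)
round 1: derive flow(g,b) via R0 from knows(g,b)
round 1: derive flow(g,h) via R0 from knows(g,h)
round 1: derive flow(h,g) via R0 from knows(h,g)
round 2: derive flow(a,d) via R1 from flow(a,b), knows(b,d)
round 2: derive flow(a,e) via R1 from flow(a,b), knows(b,e)
round 2: derive flow(a,f) via R1 from flow(a,b), knows(b,f)
round 2: derive flow(b,a) via R1 from flow(b,f), knows(f,a)
round 2: derive flow(b,c) via R1 from flow(b,f), knows(f,c)
round 2: derive flow(c,a) via R1 from flow(c,f), knows(f,a)
round 2: derive flow(c,b) via R1 from flow(c,f), knows(f,b)
round 2: derive flow(c,c) via R1 from flow(c,f), knows(f,c)
round 2: derive flow(c,d) via R1 from flow(c,f), knows(f,d)
round 2: derive flow(e,d) via R1 from flow(e,b), knows(b,d)
round 2: derive flow(e,f) via R1 from flow(e,b), knows(b,f)
round 2: derive flow(f,e) via R1 from flow(f,b), knows(b,e)
round 2: derive flow(f,f) via R1 from flow(f,b), knows(b,f)
round 2: derive flow(g,d) via R1 from flow(g,b), knows(b,d)
round 2: derive flow(g,e) via R1 from flow(g,b), knows(b,e)
round 2: derive flow(g,f) via R1 from flow(g,b), knows(b,f)
round 2: derive flow(g,g) via R1 from flow(g,h), knows(h,g)
round 2: derive flow(h,b) via R1 from flow(h,g), knows(g,b)
round 2: derive flow(h,h) via R1 from flow(h,g), knows(g,h)
round 2: derive conn(a,b) via R2 from flow(a,b)
round 2: derive conn(b,b) via R2 from flow(b,b)
round 2: derive conn(b,d) via R2 from flow(b,d)
round 2: derive conn(b,e) via R2 from flow(b,e)
round 2: derive conn(b,f) via R2 from flow(b,f)
round 2: derive conn(c,f) via R2 from flow(c,f)
round 2: derive conn(e,b) via R2 from flow(e,b)
round 2: derive conn(e,e) via R2 from flow(e,e)
round 2: derive conn(f,a) via R2 from flow(f,a)
round 2: derive conn(f,b) via R2 from flow(f,b)
round 2: derive conn(f,c) via R2 from flow(f,c)
round 2: derive conn(f,d) via R2 from flow(f,d)
round 2: derive conn(g,b) via R2 from flow(g,b)
round 2: derive conn(g,h) via R2 from flow(g,h)
round 2: derive conn(h,g) via R2 from flow(h,g)
round 3: derive flow(a,a) via R1 from flow(a,f), knows(f,a)
round 3: derive flow(a,c) via R1 from flow(a,f), knows(f,c)
round 3: derive flow(c,e) via R1 from flow(c,b), knows(b,e)
round 3: derive flow(e,a) via R1 from flow(e,f), knows(f,a)
round 3: derive flow(e,c) via R1 from flow(e,f), knows(f,c)
round 3: derive flow(g,a) via R1 from flow(g,f), knows(f,a)
round 3: derive flow(g,c) via R1 from flow(g,f), knows(f,c)
round 3: derive flow(h,d) via R1 from flow(h,b), knows(b,d)
round 3: derive flow(h,e) via R1 from flow(h,b), knows(b,e)
round 3: derive flow(h,f) via R1 from flow(h,b), knows(b,f)
round 3: derive conn(a,d) via R2 from flow(a,d)
round 3: derive conn(a,e) via R2 from flow(a,e)
round 3: derive conn(a,f) via R2 from flow(a,f)
round 3: derive conn(b,a) via R2 from flow(b,a)
round 3: derive conn(b,c) via R2 from flow(b,c)
round 3: derive conn(c,a) via R2 from flow(c,a)
round 3: derive conn(c,b) via R2 from flow(c,b)
round 3: derive conn(c,c) via R2 from flow(c,c)
round 3: derive conn(c,d) via R2 from flow(c,d)
round 3: derive conn(e,d) via R2 from flow(e,d)
round 3: derive conn(e,f) via R2 from flow(e,f)
round 3: derive conn(f,e) via R2 from flow(f,e)
round 3: derive conn(f,f) via R2 from flow(f,f)
round 3: derive conn(g,d) via R2 from flow(g,d)
round 3: derive conn(g,e) via R2 from flow(g,e)
round 3: derive conn(g,f) via R2 from flow(g,f)
round 3: derive conn(g,g) via R2 from flow(g,g)
round 3: derive conn(h,b) via R2 from flow(h,b)
round 3: derive conn(h,h) via R2 from flow(h,h)
round 4: derive flow(h,a) via R1 from flow(h,f), knows(f,a)
round 4: derive flow(h,c) via R1 from flow(h,f), knows(f,c)
round 4: derive conn(a,a) via R2 from flow(a,a)
round 4: derive conn(a,c) via R2 from flow(a,c)
round 4: derive conn(c,e) via R2 from flow(c,e)
round 4: derive conn(e,a) via R2 from flow(e,a)
round 4: derive conn(e,c) via R2 from flow(e,c)
round 4: derive conn(g,a) via R2 from flow(g,a)
round 4: derive conn(g,c) via R2 from flow(g,c)
round 4: derive conn(h,d) via R2 from flow(h,d)
round 4: derive conn(h,e) via R2 from flow(h,e)
round 4: derive conn(h,f) via R2 from flow(h,f)
round 4: derive conn(h,a) via R3 from conn(h,b), conn(b,a)
round 4: derive conn(h,c) via R3 from conn(h,b), conn(b,c)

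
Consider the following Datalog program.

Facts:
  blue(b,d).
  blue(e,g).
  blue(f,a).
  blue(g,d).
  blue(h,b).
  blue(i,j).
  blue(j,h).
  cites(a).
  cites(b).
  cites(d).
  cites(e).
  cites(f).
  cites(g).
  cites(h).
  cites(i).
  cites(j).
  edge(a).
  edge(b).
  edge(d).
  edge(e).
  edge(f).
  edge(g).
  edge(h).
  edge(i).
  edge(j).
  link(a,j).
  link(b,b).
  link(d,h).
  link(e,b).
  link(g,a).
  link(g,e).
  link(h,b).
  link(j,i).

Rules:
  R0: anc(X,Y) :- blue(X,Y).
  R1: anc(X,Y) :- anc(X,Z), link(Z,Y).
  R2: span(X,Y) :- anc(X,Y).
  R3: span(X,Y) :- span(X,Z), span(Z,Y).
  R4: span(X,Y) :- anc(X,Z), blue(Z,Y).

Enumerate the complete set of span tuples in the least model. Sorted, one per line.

span(b,b)
span(b,d)
span(b,h)
span(e,a)
span(e,b)
span(e,d)
span(e,e)
span(e,g)
span(e,h)
span(e,i)
span(e,j)
span(f,a)
span(f,b)
span(f,d)
span(f,h)
span(f,i)
span(f,j)
span(g,b)
span(g,d)
span(g,h)
span(h,b)
span(h,d)
span(h,h)
span(i,b)
span(i,d)
span(i,h)
span(i,i)
span(i,j)
span(j,b)
span(j,d)
span(j,h)

round 1: derive anc(b,d) via R0 from blue(b,d)
round 1: derive anc(e,g) via R0 from blue(e,g)
round 1: derive anc(f,a) via R0 from blue(f,a)
round 1: derive anc(g,d) via R0 from blue(g,d)
round 1: derive anc(h,b) via R0 from blue(h,b)
round 1: derive anc(i,j) via R0 from blue(i,j)
round 1: derive anc(j,h) via R0 from blue(j,h)
round 2: derive anc(b,h) via R1 from anc(b,d), link(d,h)
round 2: derive anc(e,a) via R1 from anc(e,g), link(g,a)
round 2: derive anc(e,e) via R1 from anc(e,g), link(g,e)
round 2: derive anc(f,j) via R1 from anc(f,a), link(a,j)
round 2: derive anc(g,h) via R1 from anc(g,d), link(d,h)
round 2: derive anc(i,i) via R1 from anc(i,j), link(j,i)
round 2: derive anc(j,b) via R1 from anc(j,h), link(h,b)
round 2: derive span(b,d) via R2 from anc(b,d)
round 2: derive span(e,g) via R2 from anc(e,g)
round 2: derive span(f,a) via R2 from anc(f,a)
round 2: derive span(g,d) via R2 from anc(g,d)
round 2: derive span(h,b) via R2 from anc(h,b)
round 2: derive span(i,j) via R2 from anc(i,j)
round 2: derive span(j,h) via R2 from anc(j,h)
round 2: derive span(e,d) via R4 from anc(e,g), blue(g,d)
round 2: derive span(h,d) via R4 from anc(h,b), blue(b,d)
round 2: derive span(i,h) via R4 from anc(i,j), blue(j,h)
round 2: derive span(j,b) via R4 from anc(j,h), blue(h,b)
round 3: derive anc(b,b) via R1 from anc(b,h), link(h,b)
round 3: derive anc(e,b) via R1 from anc(e,e), link(e,b)
round 3: derive anc(e,j) via R1 from anc(e,a), link(a,j)
round 3: derive anc(f,i) via R1 from anc(f,j), link(j,i)
round 3: derive anc(g,b) via R1 from anc(g,h), link(h,b)
round 3: derive span(b,h) via R2 from anc(b,h)
round 3: derive span(e,a) via R2 from anc(e,a)
round 3: derive span(e,e) via R2 from anc(e,e)
round 3: derive span(f,j) via R2 from anc(f,j)
round 3: derive span(g,h) via R2 from anc(g,h)
round 3: derive span(i,i) via R2 from anc(i,i)
round 3: derive span(i,b) via R3 from span(i,h), span(h,b)
round 3: derive span(i,d) via R3 from span(i,h), span(h,d)
round 3: derive span(j,d) via R3 from span(j,b), span(b,d)
round 3: derive span(b,b) via R4 from anc(b,h), blue(h,b)
round 3: derive span(f,h) via R4 from anc(f,j), blue(j,h)
round 3: derive span(g,b) via R4 from anc(g,h), blue(h,b)
round 4: derive anc(e,i) via R1 from anc(e,j), link(j,i)
round 4: derive span(e,b) via R2 from anc(e,b)
round 4: derive span(e,j) via R2 from anc(e,j)
round 4: derive span(f,i) via R2 from anc(f,i)
round 4: derive span(e,h) via R3 from span(e,g), span(g,h)
round 4: derive span(f,b) via R3 from span(f,h), span(h,b)
round 4: derive span(f,d) via R3 from span(f,h), span(h,d)
round 4: derive span(h,h) via R3 from span(h,b), span(b,h)
round 5: derive span(e,i) via R2 from anc(e,i)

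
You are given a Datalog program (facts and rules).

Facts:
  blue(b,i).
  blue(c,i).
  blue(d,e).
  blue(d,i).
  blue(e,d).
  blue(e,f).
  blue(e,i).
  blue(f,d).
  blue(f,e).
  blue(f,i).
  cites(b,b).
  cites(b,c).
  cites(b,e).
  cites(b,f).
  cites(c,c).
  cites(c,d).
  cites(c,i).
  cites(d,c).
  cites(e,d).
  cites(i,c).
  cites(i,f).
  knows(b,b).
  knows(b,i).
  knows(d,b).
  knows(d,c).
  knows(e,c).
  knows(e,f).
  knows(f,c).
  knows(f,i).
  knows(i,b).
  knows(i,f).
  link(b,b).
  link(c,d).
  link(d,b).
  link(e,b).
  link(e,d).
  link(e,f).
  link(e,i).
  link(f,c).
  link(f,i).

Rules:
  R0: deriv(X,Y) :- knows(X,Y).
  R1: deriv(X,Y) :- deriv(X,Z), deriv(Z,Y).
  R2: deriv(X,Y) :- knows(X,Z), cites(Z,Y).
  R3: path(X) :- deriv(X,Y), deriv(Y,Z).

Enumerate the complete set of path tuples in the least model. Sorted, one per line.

round 1: derive deriv(b,b) via R0 from knows(b,b)
round 1: derive deriv(b,i) via R0 from knows(b,i)
round 1: derive deriv(d,b) via R0 from knows(d,b)
round 1: derive deriv(d,c) via R0 from knows(d,c)
round 1: derive deriv(e,c) via R0 from knows(e,c)
round 1: derive deriv(e,f) via R0 from knows(e,f)
round 1: derive deriv(f,c) via R0 from knows(f,c)
round 1: derive deriv(f,i) via R0 from knows(f,i)
round 1: derive deriv(i,b) via R0 from knows(i,b)
round 1: derive deriv(i,f) via R0 from knows(i,f)
round 1: derive deriv(b,c) via R2 from knows(b,b), cites(b,c)
round 1: derive deriv(b,e) via R2 from knows(b,b), cites(b,e)
round 1: derive deriv(b,f) via R2 from knows(b,b), cites(b,f)
round 1: derive deriv(d,d) via R2 from knows(d,c), cites(c,d)
round 1: derive deriv(d,e) via R2 from knows(d,b), cites(b,e)
round 1: derive deriv(d,f) via R2 from knows(d,b), cites(b,f)
round 1: derive deriv(d,i) via R2 from knows(d,c), cites(c,i)
round 1: derive deriv(e,d) via R2 from knows(e,c), cites(c,d)
round 1: derive deriv(e,i) via R2 from knows(e,c), cites(c,i)
round 1: derive deriv(f,d) via R2 from knows(f,c), cites(c,d)
round 1: derive deriv(f,f) via R2 from knows(f,i), cites(i,f)
round 1: derive deriv(i,c) via R2 from knows(i,b), cites(b,c)
round 1: derive deriv(i,e) via R2 from knows(i,b), cites(b,e)
round 2: derive deriv(b,d) via R1 from deriv(b,e), deriv(e,d)
round 2: derive deriv(e,b) via R1 from deriv(e,d), deriv(d,b)
round 2: derive deriv(e,e) via R1 from deriv(e,d), deriv(d,e)
round 2: derive deriv(f,b) via R1 from deriv(f,d), deriv(d,b)
round 2: derive deriv(f,e) via R1 from deriv(f,d), deriv(d,e)
round 2: derive deriv(i,d) via R1 from deriv(i,e), deriv(e,d)
round 2: derive deriv(i,i) via R1 from deriv(i,b), deriv(b,i)
round 2: derive path(b) via R3 from deriv(b,b), deriv(b,b)
round 2: derive path(d) via R3 from deriv(d,b), deriv(b,b)
round 2: derive path(e) via R3 from deriv(e,d), deriv(d,b)
round 2: derive path(f) via R3 from deriv(f,d), deriv(d,b)
round 2: derive path(i) via R3 from deriv(i,b), deriv(b,b)

path(b)
path(d)
path(e)
path(f)
path(i)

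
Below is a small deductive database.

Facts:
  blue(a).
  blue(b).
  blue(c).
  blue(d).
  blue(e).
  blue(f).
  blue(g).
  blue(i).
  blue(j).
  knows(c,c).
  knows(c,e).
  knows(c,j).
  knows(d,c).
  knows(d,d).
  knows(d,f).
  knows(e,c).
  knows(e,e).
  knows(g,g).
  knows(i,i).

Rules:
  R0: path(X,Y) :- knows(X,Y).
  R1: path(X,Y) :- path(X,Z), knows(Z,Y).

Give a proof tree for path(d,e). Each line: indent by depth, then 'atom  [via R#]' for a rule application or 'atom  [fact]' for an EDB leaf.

round 1: derive path(c,c) via R0 from knows(c,c)
round 1: derive path(c,e) via R0 from knows(c,e)
round 1: derive path(c,j) via R0 from knows(c,j)
round 1: derive path(d,c) via R0 from knows(d,c)
round 1: derive path(d,d) via R0 from knows(d,d)
round 1: derive path(d,f) via R0 from knows(d,f)
round 1: derive path(e,c) via R0 from knows(e,c)
round 1: derive path(e,e) via R0 from knows(e,e)
round 1: derive path(g,g) via R0 from knows(g,g)
round 1: derive path(i,i) via R0 from knows(i,i)
round 2: derive path(d,e) via R1 from path(d,c), knows(c,e)
round 2: derive path(d,j) via R1 from path(d,c), knows(c,j)
round 2: derive path(e,j) via R1 from path(e,c), knows(c,j)

path(d,e)  [via R1]
  path(d,c)  [via R0]
    knows(d,c)  [fact]
  knows(c,e)  [fact]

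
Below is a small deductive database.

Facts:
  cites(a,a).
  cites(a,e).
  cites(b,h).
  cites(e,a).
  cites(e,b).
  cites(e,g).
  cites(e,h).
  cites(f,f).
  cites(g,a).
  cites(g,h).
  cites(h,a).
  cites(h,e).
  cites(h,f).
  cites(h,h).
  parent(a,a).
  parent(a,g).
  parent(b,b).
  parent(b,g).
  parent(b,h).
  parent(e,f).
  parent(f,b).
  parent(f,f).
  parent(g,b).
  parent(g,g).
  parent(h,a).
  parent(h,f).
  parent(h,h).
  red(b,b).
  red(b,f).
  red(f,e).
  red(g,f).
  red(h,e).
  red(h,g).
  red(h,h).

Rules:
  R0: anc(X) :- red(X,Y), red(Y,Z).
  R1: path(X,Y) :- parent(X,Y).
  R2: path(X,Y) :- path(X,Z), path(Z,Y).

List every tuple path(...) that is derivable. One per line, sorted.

round 1: derive path(a,a) via R1 from parent(a,a)
round 1: derive path(a,g) via R1 from parent(a,g)
round 1: derive path(b,b) via R1 from parent(b,b)
round 1: derive path(b,g) via R1 from parent(b,g)
round 1: derive path(b,h) via R1 from parent(b,h)
round 1: derive path(e,f) via R1 from parent(e,f)
round 1: derive path(f,b) via R1 from parent(f,b)
round 1: derive path(f,f) via R1 from parent(f,f)
round 1: derive path(g,b) via R1 from parent(g,b)
round 1: derive path(g,g) via R1 from parent(g,g)
round 1: derive path(h,a) via R1 from parent(h,a)
round 1: derive path(h,f) via R1 from parent(h,f)
round 1: derive path(h,h) via R1 from parent(h,h)
round 2: derive path(a,b) via R2 from path(a,g), path(g,b)
round 2: derive path(b,a) via R2 from path(b,h), path(h,a)
round 2: derive path(b,f) via R2 from path(b,h), path(h,f)
round 2: derive path(e,b) via R2 from path(e,f), path(f,b)
round 2: derive path(f,g) via R2 from path(f,b), path(b,g)
round 2: derive path(f,h) via R2 from path(f,b), path(b,h)
round 2: derive path(g,h) via R2 from path(g,b), path(b,h)
round 2: derive path(h,b) via R2 from path(h,f), path(f,b)
round 2: derive path(h,g) via R2 from path(h,a), path(a,g)
round 3: derive path(a,f) via R2 from path(a,b), path(b,f)
round 3: derive path(a,h) via R2 from path(a,b), path(b,h)
round 3: derive path(e,a) via R2 from path(e,b), path(b,a)
round 3: derive path(e,g) via R2 from path(e,b), path(b,g)
round 3: derive path(e,h) via R2 from path(e,b), path(b,h)
round 3: derive path(f,a) via R2 from path(f,b), path(b,a)
round 3: derive path(g,a) via R2 from path(g,b), path(b,a)
round 3: derive path(g,f) via R2 from path(g,b), path(b,f)

path(a,a)
path(a,b)
path(a,f)
path(a,g)
path(a,h)
path(b,a)
path(b,b)
path(b,f)
path(b,g)
path(b,h)
path(e,a)
path(e,b)
path(e,f)
path(e,g)
path(e,h)
path(f,a)
path(f,b)
path(f,f)
path(f,g)
path(f,h)
path(g,a)
path(g,b)
path(g,f)
path(g,g)
path(g,h)
path(h,a)
path(h,b)
path(h,f)
path(h,g)
path(h,h)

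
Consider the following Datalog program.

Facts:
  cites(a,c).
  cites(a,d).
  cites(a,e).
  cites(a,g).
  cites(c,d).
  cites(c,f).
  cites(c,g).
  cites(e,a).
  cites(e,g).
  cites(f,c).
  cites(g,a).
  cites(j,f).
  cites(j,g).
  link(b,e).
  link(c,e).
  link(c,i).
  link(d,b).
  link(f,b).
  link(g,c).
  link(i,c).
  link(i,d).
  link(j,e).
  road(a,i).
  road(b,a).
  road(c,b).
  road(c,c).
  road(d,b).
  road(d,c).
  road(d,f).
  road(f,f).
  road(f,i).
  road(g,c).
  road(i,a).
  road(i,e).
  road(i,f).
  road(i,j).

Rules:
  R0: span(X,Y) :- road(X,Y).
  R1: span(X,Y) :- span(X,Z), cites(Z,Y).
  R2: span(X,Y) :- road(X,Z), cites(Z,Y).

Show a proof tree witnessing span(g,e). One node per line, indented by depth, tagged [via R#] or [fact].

span(g,e)  [via R1]
  span(g,a)  [via R1]
    span(g,g)  [via R2]
      road(g,c)  [fact]
      cites(c,g)  [fact]
    cites(g,a)  [fact]
  cites(a,e)  [fact]

round 1: derive span(a,i) via R0 from road(a,i)
round 1: derive span(b,a) via R0 from road(b,a)
round 1: derive span(c,b) via R0 from road(c,b)
round 1: derive span(c,c) via R0 from road(c,c)
round 1: derive span(d,b) via R0 from road(d,b)
round 1: derive span(d,c) via R0 from road(d,c)
round 1: derive span(d,f) via R0 from road(d,f)
round 1: derive span(f,f) via R0 from road(f,f)
round 1: derive span(f,i) via R0 from road(f,i)
round 1: derive span(g,c) via R0 from road(g,c)
round 1: derive span(i,a) via R0 from road(i,a)
round 1: derive span(i,e) via R0 from road(i,e)
round 1: derive span(i,f) via R0 from road(i,f)
round 1: derive span(i,j) via R0 from road(i,j)
round 1: derive span(b,c) via R2 from road(b,a), cites(a,c)
round 1: derive span(b,d) via R2 from road(b,a), cites(a,d)
round 1: derive span(b,e) via R2 from road(b,a), cites(a,e)
round 1: derive span(b,g) via R2 from road(b,a), cites(a,g)
round 1: derive span(c,d) via R2 from road(c,c), cites(c,d)
round 1: derive span(c,f) via R2 from road(c,c), cites(c,f)
round 1: derive span(c,g) via R2 from road(c,c), cites(c,g)
round 1: derive span(d,d) via R2 from road(d,c), cites(c,d)
round 1: derive span(d,g) via R2 from road(d,c), cites(c,g)
round 1: derive span(f,c) via R2 from road(f,f), cites(f,c)
round 1: derive span(g,d) via R2 from road(g,c), cites(c,d)
round 1: derive span(g,f) via R2 from road(g,c), cites(c,f)
round 1: derive span(g,g) via R2 from road(g,c), cites(c,g)
round 1: derive span(i,c) via R2 from road(i,a), cites(a,c)
round 1: derive span(i,d) via R2 from road(i,a), cites(a,d)
round 1: derive span(i,g) via R2 from road(i,a), cites(a,g)
round 2: derive span(b,f) via R1 from span(b,c), cites(c,f)
round 2: derive span(c,a) via R1 from span(c,g), cites(g,a)
round 2: derive span(d,a) via R1 from span(d,g), cites(g,a)
round 2: derive span(f,d) via R1 from span(f,c), cites(c,d)
round 2: derive span(f,g) via R1 from span(f,c), cites(c,g)
round 2: derive span(g,a) via R1 from span(g,g), cites(g,a)
round 3: derive span(c,e) via R1 from span(c,a), cites(a,e)
round 3: derive span(d,e) via R1 from span(d,a), cites(a,e)
round 3: derive span(f,a) via R1 from span(f,g), cites(g,a)
round 3: derive span(g,e) via R1 from span(g,a), cites(a,e)
round 4: derive span(f,e) via R1 from span(f,a), cites(a,e)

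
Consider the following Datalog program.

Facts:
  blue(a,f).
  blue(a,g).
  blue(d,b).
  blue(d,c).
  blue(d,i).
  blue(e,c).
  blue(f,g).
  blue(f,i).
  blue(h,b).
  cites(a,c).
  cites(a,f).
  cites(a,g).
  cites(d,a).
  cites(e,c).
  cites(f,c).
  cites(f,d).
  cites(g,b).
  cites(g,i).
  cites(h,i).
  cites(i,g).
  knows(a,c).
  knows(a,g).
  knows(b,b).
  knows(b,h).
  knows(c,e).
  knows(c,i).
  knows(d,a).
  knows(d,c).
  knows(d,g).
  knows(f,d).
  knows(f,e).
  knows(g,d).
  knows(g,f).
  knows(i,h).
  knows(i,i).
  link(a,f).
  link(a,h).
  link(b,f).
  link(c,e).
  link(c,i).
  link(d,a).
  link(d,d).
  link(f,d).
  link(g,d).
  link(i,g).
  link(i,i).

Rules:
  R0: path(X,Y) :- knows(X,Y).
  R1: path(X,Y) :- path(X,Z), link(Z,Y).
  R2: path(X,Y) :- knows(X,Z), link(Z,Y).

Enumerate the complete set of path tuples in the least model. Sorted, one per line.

round 1: derive path(a,c) via R0 from knows(a,c)
round 1: derive path(a,g) via R0 from knows(a,g)
round 1: derive path(b,b) via R0 from knows(b,b)
round 1: derive path(b,h) via R0 from knows(b,h)
round 1: derive path(c,e) via R0 from knows(c,e)
round 1: derive path(c,i) via R0 from knows(c,i)
round 1: derive path(d,a) via R0 from knows(d,a)
round 1: derive path(d,c) via R0 from knows(d,c)
round 1: derive path(d,g) via R0 from knows(d,g)
round 1: derive path(f,d) via R0 from knows(f,d)
round 1: derive path(f,e) via R0 from knows(f,e)
round 1: derive path(g,d) via R0 from knows(g,d)
round 1: derive path(g,f) via R0 from knows(g,f)
round 1: derive path(i,h) via R0 from knows(i,h)
round 1: derive path(i,i) via R0 from knows(i,i)
round 1: derive path(a,d) via R2 from knows(a,g), link(g,d)
round 1: derive path(a,e) via R2 from knows(a,c), link(c,e)
round 1: derive path(a,i) via R2 from knows(a,c), link(c,i)
round 1: derive path(b,f) via R2 from knows(b,b), link(b,f)
round 1: derive path(c,g) via R2 from knows(c,i), link(i,g)
round 1: derive path(d,d) via R2 from knows(d,g), link(g,d)
round 1: derive path(d,e) via R2 from knows(d,c), link(c,e)
round 1: derive path(d,f) via R2 from knows(d,a), link(a,f)
round 1: derive path(d,h) via R2 from knows(d,a), link(a,h)
round 1: derive path(d,i) via R2 from knows(d,c), link(c,i)
round 1: derive path(f,a) via R2 from knows(f,d), link(d,a)
round 1: derive path(g,a) via R2 from knows(g,d), link(d,a)
round 1: derive path(i,g) via R2 from knows(i,i), link(i,g)
round 2: derive path(a,a) via R1 from path(a,d), link(d,a)
round 2: derive path(b,d) via R1 from path(b,f), link(f,d)
round 2: derive path(c,d) via R1 from path(c,g), link(g,d)
round 2: derive path(f,f) via R1 from path(f,a), link(a,f)
round 2: derive path(f,h) via R1 from path(f,a), link(a,h)
round 2: derive path(g,h) via R1 from path(g,a), link(a,h)
round 2: derive path(i,d) via R1 from path(i,g), link(g,d)
round 3: derive path(a,f) via R1 from path(a,a), link(a,f)
round 3: derive path(a,h) via R1 from path(a,a), link(a,h)
round 3: derive path(b,a) via R1 from path(b,d), link(d,a)
round 3: derive path(c,a) via R1 from path(c,d), link(d,a)
round 3: derive path(i,a) via R1 from path(i,d), link(d,a)
round 4: derive path(c,f) via R1 from path(c,a), link(a,f)
round 4: derive path(c,h) via R1 from path(c,a), link(a,h)
round 4: derive path(i,f) via R1 from path(i,a), link(a,f)

path(a,a)
path(a,c)
path(a,d)
path(a,e)
path(a,f)
path(a,g)
path(a,h)
path(a,i)
path(b,a)
path(b,b)
path(b,d)
path(b,f)
path(b,h)
path(c,a)
path(c,d)
path(c,e)
path(c,f)
path(c,g)
path(c,h)
path(c,i)
path(d,a)
path(d,c)
path(d,d)
path(d,e)
path(d,f)
path(d,g)
path(d,h)
path(d,i)
path(f,a)
path(f,d)
path(f,e)
path(f,f)
path(f,h)
path(g,a)
path(g,d)
path(g,f)
path(g,h)
path(i,a)
path(i,d)
path(i,f)
path(i,g)
path(i,h)
path(i,i)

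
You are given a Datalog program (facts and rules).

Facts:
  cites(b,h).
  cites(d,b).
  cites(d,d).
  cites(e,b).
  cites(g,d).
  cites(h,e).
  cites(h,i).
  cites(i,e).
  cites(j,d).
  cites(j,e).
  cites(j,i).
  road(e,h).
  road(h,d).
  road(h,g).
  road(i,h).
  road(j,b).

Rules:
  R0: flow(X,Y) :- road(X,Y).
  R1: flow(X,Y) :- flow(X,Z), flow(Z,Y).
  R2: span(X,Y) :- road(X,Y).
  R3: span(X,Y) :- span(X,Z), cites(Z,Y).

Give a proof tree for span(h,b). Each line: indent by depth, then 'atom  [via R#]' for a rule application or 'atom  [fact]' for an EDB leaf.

round 1: derive span(e,h) via R2 from road(e,h)
round 1: derive span(h,d) via R2 from road(h,d)
round 1: derive span(h,g) via R2 from road(h,g)
round 1: derive span(i,h) via R2 from road(i,h)
round 1: derive span(j,b) via R2 from road(j,b)
round 2: derive span(e,e) via R3 from span(e,h), cites(h,e)
round 2: derive span(e,i) via R3 from span(e,h), cites(h,i)
round 2: derive span(h,b) via R3 from span(h,d), cites(d,b)
round 2: derive span(i,e) via R3 from span(i,h), cites(h,e)
round 2: derive span(i,i) via R3 from span(i,h), cites(h,i)
round 2: derive span(j,h) via R3 from span(j,b), cites(b,h)
round 3: derive span(e,b) via R3 from span(e,e), cites(e,b)
round 3: derive span(h,h) via R3 from span(h,b), cites(b,h)
round 3: derive span(i,b) via R3 from span(i,e), cites(e,b)
round 3: derive span(j,e) via R3 from span(j,h), cites(h,e)
round 3: derive span(j,i) via R3 from span(j,h), cites(h,i)
round 4: derive span(h,e) via R3 from span(h,h), cites(h,e)
round 4: derive span(h,i) via R3 from span(h,h), cites(h,i)

span(h,b)  [via R3]
  span(h,d)  [via R2]
    road(h,d)  [fact]
  cites(d,b)  [fact]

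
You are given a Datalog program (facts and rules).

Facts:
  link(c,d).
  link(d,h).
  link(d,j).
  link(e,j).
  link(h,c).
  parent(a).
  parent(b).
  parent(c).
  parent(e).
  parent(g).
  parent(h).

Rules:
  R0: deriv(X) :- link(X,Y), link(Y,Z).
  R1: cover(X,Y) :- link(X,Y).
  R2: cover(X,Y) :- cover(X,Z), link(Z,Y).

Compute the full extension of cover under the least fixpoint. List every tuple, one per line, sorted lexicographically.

cover(c,c)
cover(c,d)
cover(c,h)
cover(c,j)
cover(d,c)
cover(d,d)
cover(d,h)
cover(d,j)
cover(e,j)
cover(h,c)
cover(h,d)
cover(h,h)
cover(h,j)

round 1: derive cover(c,d) via R1 from link(c,d)
round 1: derive cover(d,h) via R1 from link(d,h)
round 1: derive cover(d,j) via R1 from link(d,j)
round 1: derive cover(e,j) via R1 from link(e,j)
round 1: derive cover(h,c) via R1 from link(h,c)
round 2: derive cover(c,h) via R2 from cover(c,d), link(d,h)
round 2: derive cover(c,j) via R2 from cover(c,d), link(d,j)
round 2: derive cover(d,c) via R2 from cover(d,h), link(h,c)
round 2: derive cover(h,d) via R2 from cover(h,c), link(c,d)
round 3: derive cover(c,c) via R2 from cover(c,h), link(h,c)
round 3: derive cover(d,d) via R2 from cover(d,c), link(c,d)
round 3: derive cover(h,h) via R2 from cover(h,d), link(d,h)
round 3: derive cover(h,j) via R2 from cover(h,d), link(d,j)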